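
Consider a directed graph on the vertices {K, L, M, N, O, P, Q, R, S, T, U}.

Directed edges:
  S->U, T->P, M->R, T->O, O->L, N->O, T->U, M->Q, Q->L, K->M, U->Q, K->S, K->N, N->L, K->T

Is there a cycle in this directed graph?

DFS with white/gray/black marking, starting from M:
M gray
  Q gray
    L gray
    L black
  Q black
  R gray
  R black
M black
K gray
  T gray
    O gray
      O→L: L black — skip
    O black
    U gray
      U→Q: Q black — skip
    U black
    P gray
    P black
  T black
  N gray
    N→L: L black — skip
    N→O: O black — skip
  N black
  S gray
    S→U: U black — skip
  S black
  K→M: M black — skip
K black
Every edge goes to a white or black vertex — no back edge, so the graph is acyclic.

No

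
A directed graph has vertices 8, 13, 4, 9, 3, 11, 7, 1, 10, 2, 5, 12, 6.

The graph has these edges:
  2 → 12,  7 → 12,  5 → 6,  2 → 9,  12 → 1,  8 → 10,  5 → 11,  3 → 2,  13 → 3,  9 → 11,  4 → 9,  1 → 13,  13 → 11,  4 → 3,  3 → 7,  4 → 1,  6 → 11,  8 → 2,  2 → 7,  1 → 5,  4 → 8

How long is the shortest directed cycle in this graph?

For each vertex v, BFS finds the shortest path from v back to v.
The shortest such closed walk is 3 → 7 → 12 → 1 → 13 → 3, length 5.

5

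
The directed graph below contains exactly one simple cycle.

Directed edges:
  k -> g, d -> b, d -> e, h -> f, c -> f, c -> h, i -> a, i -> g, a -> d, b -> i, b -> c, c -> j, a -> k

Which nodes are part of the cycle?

a, b, d, i

DFS with gray/black marking from i:
i gray
  g gray
  g black
  a gray
    k gray
      k→g: g black — skip
    k black
    d gray
      e gray
      e black
      b gray
        c gray
          h gray
            f gray
            f black
          h black
          j gray
          j black
          c→f: f black — skip
        c black
        b→i: i is gray → back edge
Back edge closes the cycle i → a → d → b → i; its vertices are {a, b, d, i}.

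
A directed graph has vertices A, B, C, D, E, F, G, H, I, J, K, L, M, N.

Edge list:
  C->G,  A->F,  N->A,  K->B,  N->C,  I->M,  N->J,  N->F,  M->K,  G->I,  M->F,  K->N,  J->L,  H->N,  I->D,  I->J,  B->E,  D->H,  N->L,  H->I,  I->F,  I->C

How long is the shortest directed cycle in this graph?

3

For each vertex v, BFS finds the shortest path from v back to v.
The shortest such closed walk is I → C → G → I, length 3.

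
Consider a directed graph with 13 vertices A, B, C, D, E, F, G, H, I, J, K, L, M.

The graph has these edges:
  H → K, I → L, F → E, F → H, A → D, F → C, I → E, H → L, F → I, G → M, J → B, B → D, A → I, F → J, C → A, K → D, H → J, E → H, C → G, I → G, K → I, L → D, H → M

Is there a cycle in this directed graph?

Yes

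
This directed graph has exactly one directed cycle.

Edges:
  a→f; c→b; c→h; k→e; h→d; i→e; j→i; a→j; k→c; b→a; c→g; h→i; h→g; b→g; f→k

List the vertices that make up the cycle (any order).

a, b, c, f, k

DFS with gray/black marking from c:
c gray
  b gray
    g gray
    g black
    a gray
      f gray
        k gray
          k→c: c is gray → back edge
Back edge closes the cycle c → b → a → f → k → c; its vertices are {a, b, c, f, k}.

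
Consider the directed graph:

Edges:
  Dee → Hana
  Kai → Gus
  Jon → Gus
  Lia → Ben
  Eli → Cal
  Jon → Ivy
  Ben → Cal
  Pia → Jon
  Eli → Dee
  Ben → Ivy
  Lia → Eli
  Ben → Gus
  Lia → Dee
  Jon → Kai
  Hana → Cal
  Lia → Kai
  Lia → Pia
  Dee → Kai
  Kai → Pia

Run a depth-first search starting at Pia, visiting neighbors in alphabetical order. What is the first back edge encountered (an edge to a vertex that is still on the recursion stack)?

DFS from Pia (visiting neighbors in alphabetical order); mark gray on enter, black on exit:
Pia gray
  Jon gray
    Gus gray
    Gus black
    Ivy gray
    Ivy black
    Kai gray
      Kai→Gus: Gus black — skip
      Kai→Pia: Pia is gray → back edge
First back edge: Kai → Pia.

Kai→Pia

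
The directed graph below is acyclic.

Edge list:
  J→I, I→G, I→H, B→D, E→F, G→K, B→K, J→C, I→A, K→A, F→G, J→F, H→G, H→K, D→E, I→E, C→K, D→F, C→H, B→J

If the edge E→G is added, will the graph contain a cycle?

No

Adding E→G creates a cycle iff G can already reach E.
Explore from G: no path reaches E. The graph stays acyclic.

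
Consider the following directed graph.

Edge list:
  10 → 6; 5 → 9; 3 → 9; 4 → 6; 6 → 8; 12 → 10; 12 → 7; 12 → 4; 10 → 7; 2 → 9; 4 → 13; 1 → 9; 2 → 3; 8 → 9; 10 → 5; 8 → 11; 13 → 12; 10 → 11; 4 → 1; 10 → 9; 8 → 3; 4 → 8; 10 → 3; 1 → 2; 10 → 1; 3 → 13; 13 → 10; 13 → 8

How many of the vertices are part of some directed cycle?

A vertex is on a directed cycle iff it belongs to a strongly connected component of size ≥ 2 (or has a self-loop).
The vertices on cycles are {1, 2, 3, 4, 6, 8, 10, 12, 13} — 9 in total.

9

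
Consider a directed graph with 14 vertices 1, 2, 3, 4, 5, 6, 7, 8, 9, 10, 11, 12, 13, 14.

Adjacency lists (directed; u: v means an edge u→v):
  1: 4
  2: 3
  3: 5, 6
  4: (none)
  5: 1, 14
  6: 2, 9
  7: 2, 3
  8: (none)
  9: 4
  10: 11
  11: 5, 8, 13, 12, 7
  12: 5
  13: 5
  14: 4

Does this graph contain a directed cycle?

Yes

DFS with white/gray/black marking, starting from 12:
12 gray
  5 gray
    1 gray
      4 gray
      4 black
    1 black
    14 gray
      14→4: 4 black — skip
    14 black
  5 black
12 black
2 gray
  3 gray
    3→5: 5 black — skip
    6 gray
      6→2: 2 is gray → back edge
Back edge found, so a cycle exists: 2 → 3 → 6 → 2.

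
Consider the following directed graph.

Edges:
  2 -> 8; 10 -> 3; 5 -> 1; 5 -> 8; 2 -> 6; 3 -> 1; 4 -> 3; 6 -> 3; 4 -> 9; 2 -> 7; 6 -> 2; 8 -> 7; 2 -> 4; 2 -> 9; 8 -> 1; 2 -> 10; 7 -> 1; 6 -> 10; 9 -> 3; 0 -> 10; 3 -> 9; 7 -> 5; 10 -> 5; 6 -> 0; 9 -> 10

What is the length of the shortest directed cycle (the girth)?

2

For each vertex v, BFS finds the shortest path from v back to v.
The shortest such closed walk is 6 → 2 → 6, length 2.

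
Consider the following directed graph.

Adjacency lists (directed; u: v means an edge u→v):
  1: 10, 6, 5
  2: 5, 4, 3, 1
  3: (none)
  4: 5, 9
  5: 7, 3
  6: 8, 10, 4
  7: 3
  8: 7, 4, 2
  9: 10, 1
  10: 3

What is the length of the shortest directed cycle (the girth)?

For each vertex v, BFS finds the shortest path from v back to v.
The shortest such closed walk is 9 → 1 → 6 → 4 → 9, length 4.

4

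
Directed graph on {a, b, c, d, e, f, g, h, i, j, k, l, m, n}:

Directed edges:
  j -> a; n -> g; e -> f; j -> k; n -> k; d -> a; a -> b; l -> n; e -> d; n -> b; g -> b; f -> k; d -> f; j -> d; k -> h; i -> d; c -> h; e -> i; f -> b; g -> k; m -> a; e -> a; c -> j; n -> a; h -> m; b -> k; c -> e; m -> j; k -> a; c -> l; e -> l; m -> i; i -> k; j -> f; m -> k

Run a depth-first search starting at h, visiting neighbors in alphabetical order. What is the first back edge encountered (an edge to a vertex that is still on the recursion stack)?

DFS from h (visiting neighbors in alphabetical order); mark gray on enter, black on exit:
h gray
  m gray
    a gray
      b gray
        k gray
          k→a: a is gray → back edge
First back edge: k → a.

k→a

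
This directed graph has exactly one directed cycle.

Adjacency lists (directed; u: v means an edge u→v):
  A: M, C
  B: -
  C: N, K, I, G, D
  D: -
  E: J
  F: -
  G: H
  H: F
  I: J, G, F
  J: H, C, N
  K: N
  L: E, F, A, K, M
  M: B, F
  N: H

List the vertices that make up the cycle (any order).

DFS with gray/black marking from C:
C gray
  N gray
    H gray
      F gray
      F black
    H black
  N black
  K gray
    K→N: N black — skip
  K black
  I gray
    J gray
      J→H: H black — skip
      J→C: C is gray → back edge
Back edge closes the cycle C → I → J → C; its vertices are {C, I, J}.

C, I, J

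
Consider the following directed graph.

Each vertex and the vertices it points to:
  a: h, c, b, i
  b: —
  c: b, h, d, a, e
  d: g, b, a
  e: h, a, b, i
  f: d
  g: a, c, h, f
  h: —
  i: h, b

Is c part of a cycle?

c is on a cycle iff c can reach itself via ≥1 edge.
c → a → c — yes.

Yes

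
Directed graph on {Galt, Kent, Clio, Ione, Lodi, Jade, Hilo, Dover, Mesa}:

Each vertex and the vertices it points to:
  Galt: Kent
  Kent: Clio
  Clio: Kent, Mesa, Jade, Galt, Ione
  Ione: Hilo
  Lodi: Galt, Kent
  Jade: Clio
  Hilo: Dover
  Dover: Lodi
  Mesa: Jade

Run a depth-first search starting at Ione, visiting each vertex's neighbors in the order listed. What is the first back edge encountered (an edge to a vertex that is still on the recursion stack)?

DFS from Ione (visiting each vertex's neighbors in the order listed); mark gray on enter, black on exit:
Ione gray
  Hilo gray
    Dover gray
      Lodi gray
        Galt gray
          Kent gray
            Clio gray
              Clio→Kent: Kent is gray → back edge
First back edge: Clio → Kent.

Clio->Kent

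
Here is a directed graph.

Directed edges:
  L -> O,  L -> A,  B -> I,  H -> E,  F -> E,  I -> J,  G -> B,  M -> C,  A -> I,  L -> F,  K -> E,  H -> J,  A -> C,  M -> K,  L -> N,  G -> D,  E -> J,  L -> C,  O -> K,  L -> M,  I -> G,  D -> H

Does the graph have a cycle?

DFS with white/gray/black marking, starting from G:
G gray
  D gray
    H gray
      J gray
      J black
      E gray
        E→J: J black — skip
      E black
    H black
  D black
  B gray
    I gray
      I→G: G is gray → back edge
Back edge found, so a cycle exists: G → B → I → G.

Yes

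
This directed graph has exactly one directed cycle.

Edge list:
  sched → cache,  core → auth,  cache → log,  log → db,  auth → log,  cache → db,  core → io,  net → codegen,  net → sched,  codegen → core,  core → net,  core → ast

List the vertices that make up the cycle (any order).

net, core, codegen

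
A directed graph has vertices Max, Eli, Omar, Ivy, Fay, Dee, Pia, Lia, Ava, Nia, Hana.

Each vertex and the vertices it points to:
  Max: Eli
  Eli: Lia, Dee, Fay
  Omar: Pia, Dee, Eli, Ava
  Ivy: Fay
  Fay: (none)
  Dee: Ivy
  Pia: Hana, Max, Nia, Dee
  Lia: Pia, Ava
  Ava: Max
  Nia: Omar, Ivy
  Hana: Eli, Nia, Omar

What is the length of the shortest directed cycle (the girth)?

For each vertex v, BFS finds the shortest path from v back to v.
The shortest such closed walk is Hana → Omar → Pia → Hana, length 3.

3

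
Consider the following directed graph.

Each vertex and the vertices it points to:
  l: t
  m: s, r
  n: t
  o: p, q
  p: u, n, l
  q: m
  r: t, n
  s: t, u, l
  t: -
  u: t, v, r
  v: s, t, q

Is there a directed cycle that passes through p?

No

p lies on a cycle iff there is a path from p back to itself.
Exploring from p, it never reaches itself; equivalently, its strongly connected component is a singleton.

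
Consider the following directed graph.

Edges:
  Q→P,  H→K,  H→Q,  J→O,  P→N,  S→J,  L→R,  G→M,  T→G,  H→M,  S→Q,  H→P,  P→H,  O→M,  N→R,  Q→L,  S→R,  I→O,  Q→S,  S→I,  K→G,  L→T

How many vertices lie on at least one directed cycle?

A vertex is on a directed cycle iff it belongs to a strongly connected component of size ≥ 2 (or has a self-loop).
The vertices on cycles are {H, P, Q, S} — 4 in total.

4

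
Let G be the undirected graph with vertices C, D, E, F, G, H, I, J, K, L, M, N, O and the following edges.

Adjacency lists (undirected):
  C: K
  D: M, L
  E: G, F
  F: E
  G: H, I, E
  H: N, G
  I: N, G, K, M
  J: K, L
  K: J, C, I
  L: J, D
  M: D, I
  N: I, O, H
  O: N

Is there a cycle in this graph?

Yes

DFS, tracking each vertex's parent; an edge to a visited non-parent vertex closes a cycle.
Start from E:
visit E (parent –)
  visit G (parent E)
    visit H (parent G)
      visit N (parent H)
        visit I (parent N)
          I–N: parent, skip
          I–G: G visited and ≠ parent → cycle
Cycle: G – H – N – I – G.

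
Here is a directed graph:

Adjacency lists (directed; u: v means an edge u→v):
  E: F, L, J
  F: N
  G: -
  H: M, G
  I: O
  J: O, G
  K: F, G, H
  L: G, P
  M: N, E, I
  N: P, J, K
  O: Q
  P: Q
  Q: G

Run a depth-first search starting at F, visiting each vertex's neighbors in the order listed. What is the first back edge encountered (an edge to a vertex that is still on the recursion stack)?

DFS from F (visiting each vertex's neighbors in the order listed); mark gray on enter, black on exit:
F gray
  N gray
    P gray
      Q gray
        G gray
        G black
      Q black
    P black
    J gray
      O gray
        O→Q: Q black — skip
      O black
      J→G: G black — skip
    J black
    K gray
      K→F: F is gray → back edge
First back edge: K → F.

K->F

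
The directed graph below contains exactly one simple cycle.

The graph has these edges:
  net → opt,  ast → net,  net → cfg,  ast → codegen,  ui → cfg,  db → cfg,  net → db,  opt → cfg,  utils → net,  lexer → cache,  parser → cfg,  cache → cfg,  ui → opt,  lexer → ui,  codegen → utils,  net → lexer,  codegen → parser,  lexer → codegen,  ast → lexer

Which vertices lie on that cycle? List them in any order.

DFS with gray/black marking from lexer:
lexer gray
  ui gray
    opt gray
      cfg gray
      cfg black
    opt black
    ui→cfg: cfg black — skip
  ui black
  cache gray
    cache→cfg: cfg black — skip
  cache black
  codegen gray
    utils gray
      net gray
        net→opt: opt black — skip
        net→cfg: cfg black — skip
        net→lexer: lexer is gray → back edge
Back edge closes the cycle lexer → codegen → utils → net → lexer; its vertices are {net, lexer, utils, codegen}.

net, lexer, utils, codegen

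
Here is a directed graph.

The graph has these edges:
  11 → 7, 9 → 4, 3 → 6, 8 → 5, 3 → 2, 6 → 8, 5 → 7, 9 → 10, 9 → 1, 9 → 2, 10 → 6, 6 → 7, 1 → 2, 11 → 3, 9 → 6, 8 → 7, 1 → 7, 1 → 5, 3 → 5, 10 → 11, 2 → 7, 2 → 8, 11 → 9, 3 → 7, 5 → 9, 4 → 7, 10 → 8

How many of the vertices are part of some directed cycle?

9

A vertex is on a directed cycle iff it belongs to a strongly connected component of size ≥ 2 (or has a self-loop).
The vertices on cycles are {1, 2, 3, 5, 6, 8, 9, 10, 11} — 9 in total.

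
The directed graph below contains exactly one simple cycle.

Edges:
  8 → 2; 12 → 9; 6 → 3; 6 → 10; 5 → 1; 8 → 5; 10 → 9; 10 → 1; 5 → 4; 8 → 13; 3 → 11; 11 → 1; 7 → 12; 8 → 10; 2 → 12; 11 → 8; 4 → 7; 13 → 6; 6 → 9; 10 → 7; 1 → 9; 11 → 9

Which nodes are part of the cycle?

3, 6, 8, 11, 13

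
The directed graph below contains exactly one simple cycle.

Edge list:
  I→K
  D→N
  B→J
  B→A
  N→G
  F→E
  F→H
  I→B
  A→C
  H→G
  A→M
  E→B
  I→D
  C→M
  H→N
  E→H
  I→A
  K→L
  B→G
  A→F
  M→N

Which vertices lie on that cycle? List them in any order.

A, B, E, F

DFS with gray/black marking from B:
B gray
  G gray
  G black
  A gray
    M gray
      N gray
        N→G: G black — skip
      N black
    M black
    C gray
      C→M: M black — skip
    C black
    F gray
      H gray
        H→G: G black — skip
        H→N: N black — skip
      H black
      E gray
        E→B: B is gray → back edge
Back edge closes the cycle B → A → F → E → B; its vertices are {A, B, E, F}.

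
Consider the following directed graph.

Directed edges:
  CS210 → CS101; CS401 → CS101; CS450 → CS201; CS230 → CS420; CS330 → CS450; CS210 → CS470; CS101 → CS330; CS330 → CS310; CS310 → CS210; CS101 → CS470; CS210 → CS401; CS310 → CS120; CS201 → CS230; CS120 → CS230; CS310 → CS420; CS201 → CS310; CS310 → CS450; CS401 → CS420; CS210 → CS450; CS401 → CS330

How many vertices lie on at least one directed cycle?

7

A vertex is on a directed cycle iff it belongs to a strongly connected component of size ≥ 2 (or has a self-loop).
The vertices on cycles are {CS101, CS201, CS210, CS310, CS330, CS401, CS450} — 7 in total.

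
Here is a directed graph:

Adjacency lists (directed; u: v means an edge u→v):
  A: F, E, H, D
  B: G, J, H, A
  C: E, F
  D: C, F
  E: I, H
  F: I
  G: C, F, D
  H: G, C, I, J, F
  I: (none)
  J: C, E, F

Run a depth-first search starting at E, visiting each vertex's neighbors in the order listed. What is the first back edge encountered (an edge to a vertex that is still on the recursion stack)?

C->E

DFS from E (visiting each vertex's neighbors in the order listed); mark gray on enter, black on exit:
E gray
  I gray
  I black
  H gray
    G gray
      C gray
        C→E: E is gray → back edge
First back edge: C → E.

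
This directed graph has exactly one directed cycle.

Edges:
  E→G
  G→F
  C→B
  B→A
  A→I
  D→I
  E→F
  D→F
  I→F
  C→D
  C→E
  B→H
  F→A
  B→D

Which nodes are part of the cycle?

A, F, I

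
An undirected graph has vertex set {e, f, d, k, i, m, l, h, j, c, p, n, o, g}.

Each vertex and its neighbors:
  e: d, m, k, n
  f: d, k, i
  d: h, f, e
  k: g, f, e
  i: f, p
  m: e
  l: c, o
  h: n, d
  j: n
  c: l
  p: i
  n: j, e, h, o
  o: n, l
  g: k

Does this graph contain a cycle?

DFS, tracking each vertex's parent; an edge to a visited non-parent vertex closes a cycle.
Start from p:
visit p (parent –)
  visit i (parent p)
    visit f (parent i)
      visit d (parent f)
        visit h (parent d)
          visit n (parent h)
            visit j (parent n)
              j–n: parent, skip
            visit e (parent n)
              e–d: d visited and ≠ parent → cycle
Cycle: d – h – n – e – d.

Yes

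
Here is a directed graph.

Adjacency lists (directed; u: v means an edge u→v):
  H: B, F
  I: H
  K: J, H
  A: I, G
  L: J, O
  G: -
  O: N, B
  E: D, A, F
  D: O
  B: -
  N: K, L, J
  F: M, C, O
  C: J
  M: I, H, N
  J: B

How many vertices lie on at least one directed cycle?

8

A vertex is on a directed cycle iff it belongs to a strongly connected component of size ≥ 2 (or has a self-loop).
The vertices on cycles are {F, H, I, K, L, M, N, O} — 8 in total.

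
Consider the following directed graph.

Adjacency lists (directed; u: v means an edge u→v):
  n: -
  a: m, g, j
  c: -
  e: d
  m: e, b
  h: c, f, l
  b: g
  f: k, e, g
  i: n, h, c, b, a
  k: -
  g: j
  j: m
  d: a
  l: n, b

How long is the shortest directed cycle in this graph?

For each vertex v, BFS finds the shortest path from v back to v.
The shortest such closed walk is a → m → e → d → a, length 4.

4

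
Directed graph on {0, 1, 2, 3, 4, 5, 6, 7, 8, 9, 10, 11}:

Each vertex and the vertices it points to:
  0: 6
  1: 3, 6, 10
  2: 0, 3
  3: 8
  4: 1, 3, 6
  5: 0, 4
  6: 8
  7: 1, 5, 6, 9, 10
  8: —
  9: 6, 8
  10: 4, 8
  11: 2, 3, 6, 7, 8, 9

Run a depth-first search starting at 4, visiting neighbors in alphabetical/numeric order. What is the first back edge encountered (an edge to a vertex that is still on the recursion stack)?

DFS from 4 (visiting neighbors in alphabetical/numeric order); mark gray on enter, black on exit:
4 gray
  1 gray
    3 gray
      8 gray
      8 black
    3 black
    6 gray
      6→8: 8 black — skip
    6 black
    10 gray
      10→4: 4 is gray → back edge
First back edge: 10 → 4.

10->4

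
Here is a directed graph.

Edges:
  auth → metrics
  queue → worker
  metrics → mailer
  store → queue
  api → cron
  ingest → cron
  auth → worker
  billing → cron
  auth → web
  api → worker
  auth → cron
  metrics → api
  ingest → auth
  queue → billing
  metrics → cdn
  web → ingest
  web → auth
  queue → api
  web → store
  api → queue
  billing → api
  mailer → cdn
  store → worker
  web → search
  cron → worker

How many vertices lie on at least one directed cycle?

6

A vertex is on a directed cycle iff it belongs to a strongly connected component of size ≥ 2 (or has a self-loop).
The vertices on cycles are {api, web, auth, queue, ingest, billing} — 6 in total.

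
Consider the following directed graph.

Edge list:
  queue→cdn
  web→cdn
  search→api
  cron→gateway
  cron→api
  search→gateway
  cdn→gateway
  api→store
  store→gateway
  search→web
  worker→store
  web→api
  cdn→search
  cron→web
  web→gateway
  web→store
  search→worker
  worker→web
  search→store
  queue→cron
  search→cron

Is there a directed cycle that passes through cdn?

cdn is on a cycle iff cdn can reach itself via ≥1 edge.
cdn → search → web → cdn — yes.

Yes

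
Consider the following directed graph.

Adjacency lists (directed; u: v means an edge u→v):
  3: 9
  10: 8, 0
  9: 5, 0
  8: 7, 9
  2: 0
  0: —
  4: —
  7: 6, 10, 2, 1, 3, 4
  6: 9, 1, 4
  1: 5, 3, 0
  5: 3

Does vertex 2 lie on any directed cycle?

No

2 lies on a cycle iff there is a path from 2 back to itself.
Exploring from 2, it never reaches itself; equivalently, its strongly connected component is a singleton.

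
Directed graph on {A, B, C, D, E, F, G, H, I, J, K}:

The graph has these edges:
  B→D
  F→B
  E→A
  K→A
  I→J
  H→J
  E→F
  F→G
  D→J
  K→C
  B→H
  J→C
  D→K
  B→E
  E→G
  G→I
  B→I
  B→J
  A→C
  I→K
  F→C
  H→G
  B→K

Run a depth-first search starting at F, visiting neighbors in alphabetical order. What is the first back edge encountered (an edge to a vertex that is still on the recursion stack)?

E->F

DFS from F (visiting neighbors in alphabetical order); mark gray on enter, black on exit:
F gray
  B gray
    D gray
      J gray
        C gray
        C black
      J black
      K gray
        A gray
          A→C: C black — skip
        A black
        K→C: C black — skip
      K black
    D black
    E gray
      E→A: A black — skip
      E→F: F is gray → back edge
First back edge: E → F.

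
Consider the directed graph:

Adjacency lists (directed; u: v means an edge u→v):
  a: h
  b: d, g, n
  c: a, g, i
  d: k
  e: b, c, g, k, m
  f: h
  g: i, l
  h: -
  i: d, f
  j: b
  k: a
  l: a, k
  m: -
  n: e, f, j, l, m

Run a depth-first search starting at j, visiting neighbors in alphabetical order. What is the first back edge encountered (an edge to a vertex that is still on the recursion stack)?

DFS from j (visiting neighbors in alphabetical order); mark gray on enter, black on exit:
j gray
  b gray
    d gray
      k gray
        a gray
          h gray
          h black
        a black
      k black
    d black
    g gray
      i gray
        i→d: d black — skip
        f gray
          f→h: h black — skip
        f black
      i black
      l gray
        l→a: a black — skip
        l→k: k black — skip
      l black
    g black
    n gray
      e gray
        e→b: b is gray → back edge
First back edge: e → b.

e->b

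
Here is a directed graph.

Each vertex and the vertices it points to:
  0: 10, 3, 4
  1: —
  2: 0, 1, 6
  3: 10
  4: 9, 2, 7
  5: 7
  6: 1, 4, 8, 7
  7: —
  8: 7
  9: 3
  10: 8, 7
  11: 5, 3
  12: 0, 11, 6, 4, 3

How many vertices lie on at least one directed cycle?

4

A vertex is on a directed cycle iff it belongs to a strongly connected component of size ≥ 2 (or has a self-loop).
The vertices on cycles are {0, 2, 4, 6} — 4 in total.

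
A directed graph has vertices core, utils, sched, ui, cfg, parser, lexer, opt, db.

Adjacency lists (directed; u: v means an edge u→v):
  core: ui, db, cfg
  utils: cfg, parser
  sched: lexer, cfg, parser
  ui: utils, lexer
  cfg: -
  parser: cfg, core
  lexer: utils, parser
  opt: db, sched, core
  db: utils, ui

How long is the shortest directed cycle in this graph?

For each vertex v, BFS finds the shortest path from v back to v.
The shortest such closed walk is db → utils → parser → core → db, length 4.

4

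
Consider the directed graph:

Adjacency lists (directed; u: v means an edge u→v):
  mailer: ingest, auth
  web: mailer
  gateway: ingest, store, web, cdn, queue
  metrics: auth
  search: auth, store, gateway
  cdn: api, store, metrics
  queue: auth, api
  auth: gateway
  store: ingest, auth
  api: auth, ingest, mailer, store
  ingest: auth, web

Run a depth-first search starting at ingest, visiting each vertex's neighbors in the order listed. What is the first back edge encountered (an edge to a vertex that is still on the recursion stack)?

DFS from ingest (visiting each vertex's neighbors in the order listed); mark gray on enter, black on exit:
ingest gray
  auth gray
    gateway gray
      gateway→ingest: ingest is gray → back edge
First back edge: gateway → ingest.

gateway→ingest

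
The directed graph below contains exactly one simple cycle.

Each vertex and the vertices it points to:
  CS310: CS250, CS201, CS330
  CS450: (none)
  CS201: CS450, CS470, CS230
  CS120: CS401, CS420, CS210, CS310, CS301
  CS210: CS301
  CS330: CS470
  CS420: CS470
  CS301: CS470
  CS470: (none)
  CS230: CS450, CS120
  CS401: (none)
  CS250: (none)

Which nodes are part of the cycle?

DFS with gray/black marking from CS120:
CS120 gray
  CS401 gray
  CS401 black
  CS420 gray
    CS470 gray
    CS470 black
  CS420 black
  CS210 gray
    CS301 gray
      CS301→CS470: CS470 black — skip
    CS301 black
  CS210 black
  CS310 gray
    CS250 gray
    CS250 black
    CS201 gray
      CS450 gray
      CS450 black
      CS201→CS470: CS470 black — skip
      CS230 gray
        CS230→CS450: CS450 black — skip
        CS230→CS120: CS120 is gray → back edge
Back edge closes the cycle CS120 → CS310 → CS201 → CS230 → CS120; its vertices are {CS120, CS201, CS230, CS310}.

CS120, CS201, CS230, CS310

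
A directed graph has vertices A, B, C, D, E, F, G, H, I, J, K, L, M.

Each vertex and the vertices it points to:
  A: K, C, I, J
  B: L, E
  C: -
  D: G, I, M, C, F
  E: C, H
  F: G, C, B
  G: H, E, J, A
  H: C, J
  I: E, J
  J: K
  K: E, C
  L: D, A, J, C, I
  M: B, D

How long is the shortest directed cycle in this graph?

2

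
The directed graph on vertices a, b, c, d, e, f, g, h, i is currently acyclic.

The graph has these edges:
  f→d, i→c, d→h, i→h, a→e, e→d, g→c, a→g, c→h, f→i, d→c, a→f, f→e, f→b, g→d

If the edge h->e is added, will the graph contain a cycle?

Adding h→e creates a cycle iff e can already reach h.
Path from e: e → d → h.
So e → … → h → e is a cycle.

Yes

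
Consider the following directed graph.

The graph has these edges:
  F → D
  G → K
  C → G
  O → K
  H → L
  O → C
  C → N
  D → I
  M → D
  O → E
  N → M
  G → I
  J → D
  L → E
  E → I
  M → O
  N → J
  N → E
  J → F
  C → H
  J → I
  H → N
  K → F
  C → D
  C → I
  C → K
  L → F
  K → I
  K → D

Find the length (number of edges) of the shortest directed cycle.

For each vertex v, BFS finds the shortest path from v back to v.
The shortest such closed walk is C → N → M → O → C, length 4.

4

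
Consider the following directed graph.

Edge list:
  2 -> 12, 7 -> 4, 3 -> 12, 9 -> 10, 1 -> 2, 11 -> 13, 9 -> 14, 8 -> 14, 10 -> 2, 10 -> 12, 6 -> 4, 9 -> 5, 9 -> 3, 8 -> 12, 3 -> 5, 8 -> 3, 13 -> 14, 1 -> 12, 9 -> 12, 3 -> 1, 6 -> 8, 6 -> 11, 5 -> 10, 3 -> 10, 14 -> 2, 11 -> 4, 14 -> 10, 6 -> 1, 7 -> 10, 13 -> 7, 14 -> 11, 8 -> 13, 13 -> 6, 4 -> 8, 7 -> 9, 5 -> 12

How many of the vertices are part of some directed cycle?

A vertex is on a directed cycle iff it belongs to a strongly connected component of size ≥ 2 (or has a self-loop).
The vertices on cycles are {4, 6, 7, 8, 9, 11, 13, 14} — 8 in total.

8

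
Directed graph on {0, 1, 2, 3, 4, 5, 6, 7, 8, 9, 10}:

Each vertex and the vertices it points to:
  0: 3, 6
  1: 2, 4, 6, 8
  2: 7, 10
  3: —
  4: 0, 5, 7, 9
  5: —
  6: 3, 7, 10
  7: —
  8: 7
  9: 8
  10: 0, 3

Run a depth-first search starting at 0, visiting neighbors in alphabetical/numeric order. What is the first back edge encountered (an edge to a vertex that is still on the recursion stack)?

10→0

DFS from 0 (visiting neighbors in alphabetical/numeric order); mark gray on enter, black on exit:
0 gray
  3 gray
  3 black
  6 gray
    6→3: 3 black — skip
    7 gray
    7 black
    10 gray
      10→0: 0 is gray → back edge
First back edge: 10 → 0.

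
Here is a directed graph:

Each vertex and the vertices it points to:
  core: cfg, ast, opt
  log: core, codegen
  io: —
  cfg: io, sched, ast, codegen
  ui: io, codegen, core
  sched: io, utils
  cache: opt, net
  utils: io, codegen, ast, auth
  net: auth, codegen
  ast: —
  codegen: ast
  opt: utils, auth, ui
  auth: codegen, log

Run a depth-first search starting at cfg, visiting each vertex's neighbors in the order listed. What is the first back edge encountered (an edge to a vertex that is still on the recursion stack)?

DFS from cfg (visiting each vertex's neighbors in the order listed); mark gray on enter, black on exit:
cfg gray
  io gray
  io black
  sched gray
    sched→io: io black — skip
    utils gray
      utils→io: io black — skip
      codegen gray
        ast gray
        ast black
      codegen black
      utils→ast: ast black — skip
      auth gray
        auth→codegen: codegen black — skip
        log gray
          core gray
            core→cfg: cfg is gray → back edge
First back edge: core → cfg.

core→cfg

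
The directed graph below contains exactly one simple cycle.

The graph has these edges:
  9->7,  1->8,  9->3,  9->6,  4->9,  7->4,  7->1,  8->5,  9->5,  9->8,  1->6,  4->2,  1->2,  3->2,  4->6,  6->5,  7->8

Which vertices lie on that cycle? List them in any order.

4, 7, 9

DFS with gray/black marking from 9:
9 gray
  5 gray
  5 black
  3 gray
    2 gray
    2 black
  3 black
  8 gray
    8→5: 5 black — skip
  8 black
  6 gray
    6→5: 5 black — skip
  6 black
  7 gray
    7→8: 8 black — skip
    1 gray
      1→6: 6 black — skip
      1→2: 2 black — skip
      1→8: 8 black — skip
    1 black
    4 gray
      4→6: 6 black — skip
      4→2: 2 black — skip
      4→9: 9 is gray → back edge
Back edge closes the cycle 9 → 7 → 4 → 9; its vertices are {4, 7, 9}.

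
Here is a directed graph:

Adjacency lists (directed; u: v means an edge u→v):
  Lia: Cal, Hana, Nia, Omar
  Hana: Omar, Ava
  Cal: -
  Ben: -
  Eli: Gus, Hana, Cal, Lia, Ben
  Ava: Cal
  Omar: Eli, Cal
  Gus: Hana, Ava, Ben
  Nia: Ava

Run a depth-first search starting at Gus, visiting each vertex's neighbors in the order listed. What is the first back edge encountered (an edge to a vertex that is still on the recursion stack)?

Eli->Gus

DFS from Gus (visiting each vertex's neighbors in the order listed); mark gray on enter, black on exit:
Gus gray
  Hana gray
    Omar gray
      Eli gray
        Eli→Gus: Gus is gray → back edge
First back edge: Eli → Gus.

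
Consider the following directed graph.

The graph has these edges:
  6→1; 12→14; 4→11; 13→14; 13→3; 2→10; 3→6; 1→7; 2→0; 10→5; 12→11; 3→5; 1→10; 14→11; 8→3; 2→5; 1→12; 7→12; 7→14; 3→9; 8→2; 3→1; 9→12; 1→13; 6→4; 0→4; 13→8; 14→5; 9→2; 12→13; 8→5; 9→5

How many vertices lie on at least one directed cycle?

8

A vertex is on a directed cycle iff it belongs to a strongly connected component of size ≥ 2 (or has a self-loop).
The vertices on cycles are {1, 3, 6, 7, 8, 9, 12, 13} — 8 in total.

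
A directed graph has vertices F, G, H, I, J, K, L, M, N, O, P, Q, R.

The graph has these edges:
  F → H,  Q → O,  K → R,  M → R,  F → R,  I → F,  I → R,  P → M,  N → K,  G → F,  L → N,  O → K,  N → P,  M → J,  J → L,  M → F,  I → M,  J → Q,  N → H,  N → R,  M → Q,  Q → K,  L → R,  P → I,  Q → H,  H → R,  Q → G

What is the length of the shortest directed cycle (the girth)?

For each vertex v, BFS finds the shortest path from v back to v.
The shortest such closed walk is P → M → J → L → N → P, length 5.

5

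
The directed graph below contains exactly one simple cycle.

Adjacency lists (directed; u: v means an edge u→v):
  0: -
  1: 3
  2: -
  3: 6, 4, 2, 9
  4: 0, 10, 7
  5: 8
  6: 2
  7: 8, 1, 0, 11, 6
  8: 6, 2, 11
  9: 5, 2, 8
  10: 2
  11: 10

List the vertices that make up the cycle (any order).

1, 3, 4, 7

DFS with gray/black marking from 1:
1 gray
  3 gray
    6 gray
      2 gray
      2 black
    6 black
    4 gray
      0 gray
      0 black
      10 gray
        10→2: 2 black — skip
      10 black
      7 gray
        8 gray
          8→6: 6 black — skip
          8→2: 2 black — skip
          11 gray
            11→10: 10 black — skip
          11 black
        8 black
        7→1: 1 is gray → back edge
Back edge closes the cycle 1 → 3 → 4 → 7 → 1; its vertices are {1, 3, 4, 7}.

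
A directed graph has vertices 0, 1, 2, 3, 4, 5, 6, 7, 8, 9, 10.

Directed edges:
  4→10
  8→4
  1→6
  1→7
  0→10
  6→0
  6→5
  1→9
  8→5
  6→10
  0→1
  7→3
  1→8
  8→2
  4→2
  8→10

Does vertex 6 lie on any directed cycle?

Yes

6 is on a cycle iff 6 can reach itself via ≥1 edge.
6 → 0 → 1 → 6 — yes.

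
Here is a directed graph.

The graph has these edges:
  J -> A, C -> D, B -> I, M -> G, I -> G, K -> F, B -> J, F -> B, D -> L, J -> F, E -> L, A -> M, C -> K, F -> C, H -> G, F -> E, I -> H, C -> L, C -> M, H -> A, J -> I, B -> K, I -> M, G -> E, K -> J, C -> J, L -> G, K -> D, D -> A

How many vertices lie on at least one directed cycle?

A vertex is on a directed cycle iff it belongs to a strongly connected component of size ≥ 2 (or has a self-loop).
The vertices on cycles are {B, C, E, F, G, J, K, L} — 8 in total.

8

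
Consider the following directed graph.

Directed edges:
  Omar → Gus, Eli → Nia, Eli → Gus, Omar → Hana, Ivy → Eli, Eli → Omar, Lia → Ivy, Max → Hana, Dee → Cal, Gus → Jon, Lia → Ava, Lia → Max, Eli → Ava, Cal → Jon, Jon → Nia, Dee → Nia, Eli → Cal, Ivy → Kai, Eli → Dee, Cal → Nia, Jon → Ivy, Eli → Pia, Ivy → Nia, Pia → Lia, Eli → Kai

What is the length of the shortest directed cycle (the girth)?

4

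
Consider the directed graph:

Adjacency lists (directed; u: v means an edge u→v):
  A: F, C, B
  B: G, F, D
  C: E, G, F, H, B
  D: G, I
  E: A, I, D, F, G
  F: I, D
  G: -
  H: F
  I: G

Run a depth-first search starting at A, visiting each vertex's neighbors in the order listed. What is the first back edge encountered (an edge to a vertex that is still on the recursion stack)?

DFS from A (visiting each vertex's neighbors in the order listed); mark gray on enter, black on exit:
A gray
  F gray
    I gray
      G gray
      G black
    I black
    D gray
      D→G: G black — skip
      D→I: I black — skip
    D black
  F black
  C gray
    E gray
      E→A: A is gray → back edge
First back edge: E → A.

E->A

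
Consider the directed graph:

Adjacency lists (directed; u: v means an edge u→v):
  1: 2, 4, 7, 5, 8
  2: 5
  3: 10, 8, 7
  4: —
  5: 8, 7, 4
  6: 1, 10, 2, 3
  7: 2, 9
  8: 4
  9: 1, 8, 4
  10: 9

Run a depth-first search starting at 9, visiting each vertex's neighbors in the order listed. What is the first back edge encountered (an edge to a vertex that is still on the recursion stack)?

7→2

DFS from 9 (visiting each vertex's neighbors in the order listed); mark gray on enter, black on exit:
9 gray
  1 gray
    2 gray
      5 gray
        8 gray
          4 gray
          4 black
        8 black
        7 gray
          7→2: 2 is gray → back edge
First back edge: 7 → 2.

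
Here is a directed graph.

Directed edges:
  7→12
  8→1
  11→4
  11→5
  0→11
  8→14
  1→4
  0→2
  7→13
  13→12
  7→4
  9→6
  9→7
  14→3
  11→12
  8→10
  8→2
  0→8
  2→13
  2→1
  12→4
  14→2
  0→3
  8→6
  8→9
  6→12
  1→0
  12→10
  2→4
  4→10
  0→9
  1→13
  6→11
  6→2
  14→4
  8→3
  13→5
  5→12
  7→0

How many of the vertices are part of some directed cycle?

8

A vertex is on a directed cycle iff it belongs to a strongly connected component of size ≥ 2 (or has a self-loop).
The vertices on cycles are {0, 1, 2, 6, 7, 8, 9, 14} — 8 in total.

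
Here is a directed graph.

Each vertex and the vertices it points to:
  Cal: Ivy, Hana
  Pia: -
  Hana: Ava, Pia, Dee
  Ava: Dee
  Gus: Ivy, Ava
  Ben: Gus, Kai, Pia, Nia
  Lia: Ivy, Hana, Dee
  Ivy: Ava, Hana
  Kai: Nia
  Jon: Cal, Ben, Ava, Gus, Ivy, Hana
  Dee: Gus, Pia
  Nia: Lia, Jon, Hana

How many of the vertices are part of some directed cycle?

9

A vertex is on a directed cycle iff it belongs to a strongly connected component of size ≥ 2 (or has a self-loop).
The vertices on cycles are {Ava, Ben, Dee, Gus, Ivy, Jon, Kai, Nia, Hana} — 9 in total.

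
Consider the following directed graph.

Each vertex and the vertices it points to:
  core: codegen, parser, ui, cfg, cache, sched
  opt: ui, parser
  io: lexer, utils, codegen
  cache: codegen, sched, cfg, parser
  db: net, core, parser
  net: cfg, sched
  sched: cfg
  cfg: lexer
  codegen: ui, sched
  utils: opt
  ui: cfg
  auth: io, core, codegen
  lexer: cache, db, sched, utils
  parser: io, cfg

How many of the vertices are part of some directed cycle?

13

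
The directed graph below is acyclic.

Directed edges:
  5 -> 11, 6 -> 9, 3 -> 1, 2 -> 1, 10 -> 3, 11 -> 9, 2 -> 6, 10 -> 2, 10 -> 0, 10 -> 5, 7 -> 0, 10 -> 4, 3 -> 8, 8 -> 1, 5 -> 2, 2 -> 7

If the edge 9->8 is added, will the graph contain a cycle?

No

Adding 9→8 creates a cycle iff 8 can already reach 9.
Explore from 8: no path reaches 9. The graph stays acyclic.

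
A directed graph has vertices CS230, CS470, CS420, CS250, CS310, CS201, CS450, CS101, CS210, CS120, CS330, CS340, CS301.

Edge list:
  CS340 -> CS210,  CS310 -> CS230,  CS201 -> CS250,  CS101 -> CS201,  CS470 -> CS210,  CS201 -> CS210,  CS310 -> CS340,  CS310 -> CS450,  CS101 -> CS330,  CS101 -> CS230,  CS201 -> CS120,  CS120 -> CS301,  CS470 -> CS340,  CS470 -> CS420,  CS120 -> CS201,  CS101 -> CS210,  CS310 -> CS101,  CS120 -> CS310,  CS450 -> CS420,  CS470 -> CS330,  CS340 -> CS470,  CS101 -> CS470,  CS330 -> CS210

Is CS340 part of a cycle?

CS340 is on a cycle iff CS340 can reach itself via ≥1 edge.
CS340 → CS470 → CS340 — yes.

Yes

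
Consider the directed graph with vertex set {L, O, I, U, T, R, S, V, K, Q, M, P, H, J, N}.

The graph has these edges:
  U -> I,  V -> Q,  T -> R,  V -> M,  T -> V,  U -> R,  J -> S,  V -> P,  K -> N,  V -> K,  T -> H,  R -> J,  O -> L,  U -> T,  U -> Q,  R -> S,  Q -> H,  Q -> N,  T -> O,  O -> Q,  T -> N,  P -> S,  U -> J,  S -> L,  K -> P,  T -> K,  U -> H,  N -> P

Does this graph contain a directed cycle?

DFS with white/gray/black marking, starting from Q:
Q gray
  N gray
    P gray
      S gray
        L gray
        L black
      S black
    P black
  N black
  H gray
  H black
Q black
O gray
  O→Q: Q black — skip
  O→L: L black — skip
O black
I gray
I black
U gray
  U→H: H black — skip
  J gray
    J→S: S black — skip
  J black
  U→I: I black — skip
  U→Q: Q black — skip
  R gray
    R→S: S black — skip
    R→J: J black — skip
  R black
  T gray
    T→R: R black — skip
    K gray
      K→P: P black — skip
      K→N: N black — skip
    K black
    T→N: N black — skip
    T→H: H black — skip
    V gray
      M gray
      M black
      V→Q: Q black — skip
      V→P: P black — skip
      V→K: K black — skip
    V black
    T→O: O black — skip
  T black
U black
Every edge goes to a white or black vertex — no back edge, so the graph is acyclic.

No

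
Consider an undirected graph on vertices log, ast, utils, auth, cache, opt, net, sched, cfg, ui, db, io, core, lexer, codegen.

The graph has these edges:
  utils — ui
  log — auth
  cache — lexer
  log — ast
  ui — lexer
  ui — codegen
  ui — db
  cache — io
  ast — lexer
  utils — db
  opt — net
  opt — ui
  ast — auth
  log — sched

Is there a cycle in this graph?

Yes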